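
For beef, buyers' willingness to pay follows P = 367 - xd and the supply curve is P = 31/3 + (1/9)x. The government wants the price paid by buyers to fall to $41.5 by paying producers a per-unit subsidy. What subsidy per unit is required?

At a buyer price of 41.5, quantity demanded is 367 − 1·41.5 = 325.5.
Sellers supply 325.5 only when they receive Ps = 31/3 + (1/9)·325.5 = 46.5.
s = Ps − Pb = 46.5 − 41.5 = 5.

Required subsidy s = $5 per unit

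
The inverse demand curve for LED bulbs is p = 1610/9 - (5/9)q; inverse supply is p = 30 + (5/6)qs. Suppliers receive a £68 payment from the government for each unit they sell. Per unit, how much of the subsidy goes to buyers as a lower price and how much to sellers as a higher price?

Pre-subsidy: 1610/9 - (5/9)q = 30 + (5/6)q gives q* = 107.2 and p* = 358/3.
With the subsidy, sellers receive ps = pb + 68 for each unit, where pb is the price buyers pay.
On the curves, pb = 1610/9 - (5/9)q and ps = 30 + (5/6)q; the wedge ps − pb = 68 gives 30 + (5/6)q − (1610/9 - (5/9)q) = 68, so q' = 156.16.
Then pb = 1610/9 − (5/9)·156.16 = 1382/15 and ps = 30 + (5/6)·156.16 = 2402/15.
Buyers' price falls by p* − pb = 358/3 − 1382/15 = 27.2; sellers' price rises by ps − p* = 2402/15 − 358/3 = 40.8.

Buyers gain £27.2 per unit; sellers gain £40.8 per unit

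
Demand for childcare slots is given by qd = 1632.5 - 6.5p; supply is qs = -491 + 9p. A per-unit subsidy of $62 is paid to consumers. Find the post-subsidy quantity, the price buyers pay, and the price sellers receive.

q' = 976; buyers pay $101; sellers receive $163

Pre-subsidy: 1632.5 - 6.5p = -491 + 9p gives p* = 137, q* = 742.
With the rebate, buyers effectively pay pb = ps − 62, where ps is the price sellers receive.
Demand in terms of ps becomes qd = 1632.5 − 6.5(ps − 62) = 2035.5 - 6.5ps. Setting this equal to supply: 2035.5 - 6.5ps = -491 + 9ps, so ps = 163.
Buyers pay pb = 163 − 62 = 101; q' = -491 + 9·163 = 976.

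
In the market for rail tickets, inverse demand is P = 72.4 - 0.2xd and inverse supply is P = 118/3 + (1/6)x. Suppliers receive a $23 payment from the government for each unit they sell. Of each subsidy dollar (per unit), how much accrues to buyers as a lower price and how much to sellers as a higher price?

Buyers gain 138/11 per unit; sellers gain 115/11 per unit

Pre-subsidy: 72.4 - 0.2x = 118/3 + (1/6)x gives x* = 992/11 and P* = 598/11.
With the subsidy, sellers receive Ps = Pb + 23 for each unit, where Pb is the price buyers pay.
On the curves, Pb = 72.4 - 0.2x and Ps = 118/3 + (1/6)x; the wedge Ps − Pb = 23 gives 118/3 + (1/6)x − (72.4 - 0.2x) = 23, so x' = 1682/11.
Then Pb = 72.4 − 0.2·(1682/11) = 460/11 and Ps = 118/3 + (1/6)·(1682/11) = 713/11.
Buyers' price falls by P* − Pb = 598/11 − 460/11 = 138/11; sellers' price rises by Ps − P* = 713/11 − 598/11 = 115/11.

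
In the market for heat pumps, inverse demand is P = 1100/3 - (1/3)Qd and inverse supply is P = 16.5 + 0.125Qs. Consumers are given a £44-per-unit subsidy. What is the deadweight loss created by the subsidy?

Pre-subsidy: 1100/3 - (1/3)Q = 16.5 + 0.125Q gives Q* = 764 and P* = 112.
With the rebate, buyers effectively pay Pb = Ps − 44, where Ps is the price sellers receive.
On the curves, Pb = 1100/3 - (1/3)Q and Ps = 16.5 + 0.125Q; the wedge Ps − Pb = 44 gives 16.5 + 0.125Q − (1100/3 - (1/3)Q) = 44, so Q' = 860.
Then Pb = 1100/3 − (1/3)·860 = 80 and Ps = 16.5 + 0.125·860 = 124.
The subsidy expands output by 860 − 764 = 96 past the efficient level; on those units the gap between marginal cost and willingness to pay runs from 0 up to 44.
DWL = ½ × 44 × 96 = 2112.

Deadweight loss = £2112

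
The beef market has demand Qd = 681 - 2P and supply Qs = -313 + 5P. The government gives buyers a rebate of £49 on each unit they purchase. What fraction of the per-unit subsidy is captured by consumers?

Pre-subsidy: 681 - 2P = -313 + 5P gives P* = 142, Q* = 397.
With the rebate, buyers effectively pay Pb = Ps − 49, where Ps is the price sellers receive.
Demand in terms of Ps becomes Qd = 681 − 2(Ps − 49) = 779 - 2Ps. Setting this equal to supply: 779 - 2Ps = -313 + 5Ps, so Ps = 156.
Buyers pay Pb = 156 − 49 = 107; Q' = -313 + 5·156 = 467.
Buyers' price falls by P* − Pb = 142 − 107 = 35; sellers' price rises by Ps − P* = 156 − 142 = 14.
So consumers capture 35/49 = 5/7 of each unit of subsidy.

Consumer share = 5/7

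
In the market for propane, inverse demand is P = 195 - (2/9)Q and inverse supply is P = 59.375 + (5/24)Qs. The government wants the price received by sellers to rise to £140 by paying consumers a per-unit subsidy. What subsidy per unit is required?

At a seller price of 140, quantity supplied is -285 + 4.8·140 = 387.
Buyers absorb 387 only when they pay Pb = 195 − (2/9)·387 = 109.
s = Ps − Pb = 140 − 109 = 31.

Required subsidy s = £31 per unit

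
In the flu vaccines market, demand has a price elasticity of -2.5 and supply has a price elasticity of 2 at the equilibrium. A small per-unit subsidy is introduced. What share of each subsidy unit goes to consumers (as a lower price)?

Consumer share = 4/9

For a small subsidy around the equilibrium, the benefit split depends on the relative slopes, which at a point are proportional to the elasticities.
Buyer share = εs/(εs + |εd|) = 2/(2 + 2.5) = 4/9; seller share = |εd|/(εs + |εd|) = 5/9.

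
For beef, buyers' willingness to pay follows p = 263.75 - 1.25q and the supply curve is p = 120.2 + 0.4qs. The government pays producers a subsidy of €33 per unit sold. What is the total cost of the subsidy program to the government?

Pre-subsidy: 263.75 - 1.25q = 120.2 + 0.4q gives q* = 87 and p* = 155.
With the subsidy, sellers receive ps = pb + 33 for each unit, where pb is the price buyers pay.
On the curves, pb = 263.75 - 1.25q and ps = 120.2 + 0.4q; the wedge ps − pb = 33 gives 120.2 + 0.4q − (263.75 - 1.25q) = 33, so q' = 107.
Then pb = 263.75 − 1.25·107 = 130 and ps = 120.2 + 0.4·107 = 163.
Government outlay = subsidy × quantity = 33 × 107 = 3531.

Government cost = €3531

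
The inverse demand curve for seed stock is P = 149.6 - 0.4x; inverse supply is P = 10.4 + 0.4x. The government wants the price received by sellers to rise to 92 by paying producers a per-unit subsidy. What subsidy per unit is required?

Required subsidy s = 24 per unit

At a seller price of 92, quantity supplied is -26 + 2.5·92 = 204.
Buyers absorb 204 only when they pay Pb = 149.6 − 0.4·204 = 68.
s = Ps − Pb = 92 − 68 = 24.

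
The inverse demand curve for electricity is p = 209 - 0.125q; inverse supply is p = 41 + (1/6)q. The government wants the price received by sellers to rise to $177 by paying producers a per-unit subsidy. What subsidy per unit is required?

Required subsidy s = $70 per unit

At a seller price of 177, quantity supplied is -246 + 6·177 = 816.
Buyers absorb 816 only when they pay pb = 209 − 0.125·816 = 107.
s = ps − pb = 177 − 107 = 70.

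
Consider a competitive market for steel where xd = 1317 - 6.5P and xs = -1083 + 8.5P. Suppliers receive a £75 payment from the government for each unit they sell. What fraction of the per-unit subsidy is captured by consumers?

Consumer share = 17/30

Pre-subsidy: 1317 - 6.5P = -1083 + 8.5P gives P* = 160, x* = 277.
With the subsidy, sellers receive Ps = Pb + 75 for each unit, where Pb is the price buyers pay.
Supply in terms of Pb becomes xs = -1083 + 8.5(Pb + 75) = -445.5 + 8.5Pb. Setting this equal to demand: 1317 - 6.5Pb = -445.5 + 8.5Pb, so Pb = 117.5.
Sellers receive Ps = 117.5 + 75 = 192.5; x' = 1317 − 6.5·117.5 = 553.25.
Buyers' price falls by P* − Pb = 160 − 117.5 = 42.5; sellers' price rises by Ps − P* = 192.5 − 160 = 32.5.
So consumers capture 42.5/75 = 17/30 of each unit of subsidy.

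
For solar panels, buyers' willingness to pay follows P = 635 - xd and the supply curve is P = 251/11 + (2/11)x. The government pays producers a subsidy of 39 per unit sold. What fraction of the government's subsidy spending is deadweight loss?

DWL / government spending = 33/1102

Pre-subsidy: 635 - x = 251/11 + (2/11)x gives x* = 518 and P* = 117.
With the subsidy, sellers receive Ps = Pb + 39 for each unit, where Pb is the price buyers pay.
On the curves, Pb = 635 - x and Ps = 251/11 + (2/11)x; the wedge Ps − Pb = 39 gives 251/11 + (2/11)x − (635 - x) = 39, so x' = 551.
Then Pb = 635 − 1·551 = 84 and Ps = 251/11 + (2/11)·551 = 123.
ΔCS = ½(518 + 551)(117 − 84) = 17638.5; ΔPS = ½(518 + 551)(123 − 117) = 3207.
Government spending = 39 × 551 = 21489.
DWL = ½ × 39 × (551 − 518) = 643.5; fraction = 643.5 / 21489 = 33/1102.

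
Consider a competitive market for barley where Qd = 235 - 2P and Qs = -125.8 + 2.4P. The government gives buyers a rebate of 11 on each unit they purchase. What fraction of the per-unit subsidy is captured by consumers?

Consumer share = 6/11

Pre-subsidy: 235 - 2P = -125.8 + 2.4P gives P* = 82, Q* = 71.
With the rebate, buyers effectively pay Pb = Ps − 11, where Ps is the price sellers receive.
Demand in terms of Ps becomes Qd = 235 − 2(Ps − 11) = 257 - 2Ps. Setting this equal to supply: 257 - 2Ps = -125.8 + 2.4Ps, so Ps = 87.
Buyers pay Pb = 87 − 11 = 76; Q' = -125.8 + 2.4·87 = 83.
Buyers' price falls by P* − Pb = 82 − 76 = 6; sellers' price rises by Ps − P* = 87 − 82 = 5.
So consumers capture 6/11 = 6/11 of each unit of subsidy.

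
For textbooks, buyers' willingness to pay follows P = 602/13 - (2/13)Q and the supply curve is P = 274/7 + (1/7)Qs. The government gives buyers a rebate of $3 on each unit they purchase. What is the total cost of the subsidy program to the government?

Government cost = 925/9

Pre-subsidy: 602/13 - (2/13)Q = 274/7 + (1/7)Q gives Q* = 652/27 and P* = 1150/27.
With the rebate, buyers effectively pay Pb = Ps − 3, where Ps is the price sellers receive.
On the curves, Pb = 602/13 - (2/13)Q and Ps = 274/7 + (1/7)Q; the wedge Ps − Pb = 3 gives 274/7 + (1/7)Q − (602/13 - (2/13)Q) = 3, so Q' = 925/27.
Then Pb = 602/13 − (2/13)·(925/27) = 1108/27 and Ps = 274/7 + (1/7)·(925/27) = 1189/27.
Government outlay = subsidy × quantity = 3 × 925/27 = 925/9.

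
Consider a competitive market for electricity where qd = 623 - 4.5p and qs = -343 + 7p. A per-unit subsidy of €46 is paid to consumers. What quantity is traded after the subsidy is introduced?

Pre-subsidy: 623 - 4.5p = -343 + 7p gives p* = 84, q* = 245.
With the rebate, buyers effectively pay pb = ps − 46, where ps is the price sellers receive.
Demand in terms of ps becomes qd = 623 − 4.5(ps − 46) = 830 - 4.5ps. Setting this equal to supply: 830 - 4.5ps = -343 + 7ps, so ps = 102.
Buyers pay pb = 102 − 46 = 56; q' = -343 + 7·102 = 371.

q' = 371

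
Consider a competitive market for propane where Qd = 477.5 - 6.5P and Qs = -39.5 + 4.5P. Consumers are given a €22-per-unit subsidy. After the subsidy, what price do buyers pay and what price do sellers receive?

Pre-subsidy: 477.5 - 6.5P = -39.5 + 4.5P gives P* = 47, Q* = 172.
With the rebate, buyers effectively pay Pb = Ps − 22, where Ps is the price sellers receive.
Demand in terms of Ps becomes Qd = 477.5 − 6.5(Ps − 22) = 620.5 - 6.5Ps. Setting this equal to supply: 620.5 - 6.5Ps = -39.5 + 4.5Ps, so Ps = 60.
Buyers pay Pb = 60 − 22 = 38; Q' = -39.5 + 4.5·60 = 230.5.

Buyers pay €38; sellers receive €60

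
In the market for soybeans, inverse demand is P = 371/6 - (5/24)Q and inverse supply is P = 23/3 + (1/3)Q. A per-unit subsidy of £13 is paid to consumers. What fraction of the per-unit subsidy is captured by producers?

Pre-subsidy: 371/6 - (5/24)Q = 23/3 + (1/3)Q gives Q* = 100 and P* = 41.
With the rebate, buyers effectively pay Pb = Ps − 13, where Ps is the price sellers receive.
On the curves, Pb = 371/6 - (5/24)Q and Ps = 23/3 + (1/3)Q; the wedge Ps − Pb = 13 gives 23/3 + (1/3)Q − (371/6 - (5/24)Q) = 13, so Q' = 124.
Then Pb = 371/6 − (5/24)·124 = 36 and Ps = 23/3 + (1/3)·124 = 49.
Buyers' price falls by P* − Pb = 41 − 36 = 5; sellers' price rises by Ps − P* = 49 − 41 = 8.
So producers capture 8/13 = 8/13 of each unit of subsidy.

Producer share = 8/13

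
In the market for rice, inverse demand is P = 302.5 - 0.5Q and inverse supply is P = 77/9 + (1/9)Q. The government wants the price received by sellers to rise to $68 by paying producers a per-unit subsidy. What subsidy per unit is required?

At a seller price of 68, quantity supplied is -77 + 9·68 = 535.
Buyers absorb 535 only when they pay Pb = 302.5 − 0.5·535 = 35.
s = Ps − Pb = 68 − 35 = 33.

Required subsidy s = $33 per unit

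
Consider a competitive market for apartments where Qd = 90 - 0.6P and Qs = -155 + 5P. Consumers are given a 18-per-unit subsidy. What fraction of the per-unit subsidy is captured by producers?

Producer share = 3/28

Pre-subsidy: 90 - 0.6P = -155 + 5P gives P* = 43.75, Q* = 63.75.
With the rebate, buyers effectively pay Pb = Ps − 18, where Ps is the price sellers receive.
Demand in terms of Ps becomes Qd = 90 − 0.6(Ps − 18) = 100.8 - 0.6Ps. Setting this equal to supply: 100.8 - 0.6Ps = -155 + 5Ps, so Ps = 1279/28.
Buyers pay Pb = 1279/28 − 18 = 775/28; Q' = -155 + 5·(1279/28) = 2055/28.
Buyers' price falls by P* − Pb = 43.75 − 775/28 = 225/14; sellers' price rises by Ps − P* = 1279/28 − 43.75 = 27/14.
So producers capture (27/14)/18 = 3/28 of each unit of subsidy.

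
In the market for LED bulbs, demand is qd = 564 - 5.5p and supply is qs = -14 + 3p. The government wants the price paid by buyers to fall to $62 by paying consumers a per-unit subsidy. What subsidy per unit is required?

Required subsidy s = $17 per unit

At a buyer price of 62, quantity demanded is 564 − 5.5·62 = 223.
Sellers supply 223 only when they receive ps with -14 + 3·ps = 223, i.e. ps = 79.
s = ps − pb = 79 − 62 = 17.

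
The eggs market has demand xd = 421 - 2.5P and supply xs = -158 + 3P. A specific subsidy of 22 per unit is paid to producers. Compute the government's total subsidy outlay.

Government cost = 4132

Pre-subsidy: 421 - 2.5P = -158 + 3P gives P* = 1158/11, x* = 1736/11.
With the subsidy, sellers receive Ps = Pb + 22 for each unit, where Pb is the price buyers pay.
Supply in terms of Pb becomes xs = -158 + 3(Pb + 22) = -92 + 3Pb. Setting this equal to demand: 421 - 2.5Pb = -92 + 3Pb, so Pb = 1026/11.
Sellers receive Ps = 1026/11 + 22 = 1268/11; x' = 421 − 2.5·(1026/11) = 2066/11.
Government outlay = subsidy × quantity = 22 × 2066/11 = 4132.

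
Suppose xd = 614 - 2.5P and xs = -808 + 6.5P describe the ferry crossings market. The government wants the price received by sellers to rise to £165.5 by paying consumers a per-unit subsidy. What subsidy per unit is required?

At a seller price of 165.5, quantity supplied is -808 + 6.5·165.5 = 267.75.
Buyers absorb 267.75 only when they pay Pb with 614 − 2.5·Pb = 267.75, i.e. Pb = 138.5.
s = Ps − Pb = 165.5 − 138.5 = 27.

Required subsidy s = £27 per unit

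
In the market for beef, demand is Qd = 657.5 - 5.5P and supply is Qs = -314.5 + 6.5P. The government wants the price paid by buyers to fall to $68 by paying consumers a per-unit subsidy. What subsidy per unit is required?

At a buyer price of 68, quantity demanded is 657.5 − 5.5·68 = 283.5.
Sellers supply 283.5 only when they receive Ps with -314.5 + 6.5·Ps = 283.5, i.e. Ps = 92.
s = Ps − Pb = 92 − 68 = 24.

Required subsidy s = $24 per unit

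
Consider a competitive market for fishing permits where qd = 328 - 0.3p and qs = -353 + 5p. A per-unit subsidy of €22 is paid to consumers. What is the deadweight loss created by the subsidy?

Deadweight loss = 3630/53

Pre-subsidy: 328 - 0.3p = -353 + 5p gives p* = 6810/53, q* = 15341/53.
With the rebate, buyers effectively pay pb = ps − 22, where ps is the price sellers receive.
Demand in terms of ps becomes qd = 328 − 0.3(ps − 22) = 334.6 - 0.3ps. Setting this equal to supply: 334.6 - 0.3ps = -353 + 5ps, so ps = 6876/53.
Buyers pay pb = 6876/53 − 22 = 5710/53; q' = -353 + 5·(6876/53) = 15671/53.
The subsidy expands output by 15671/53 − 15341/53 = 330/53 past the efficient level; on those units the gap between marginal cost and willingness to pay runs from 0 up to 22.
DWL = ½ × 22 × 330/53 = 3630/53.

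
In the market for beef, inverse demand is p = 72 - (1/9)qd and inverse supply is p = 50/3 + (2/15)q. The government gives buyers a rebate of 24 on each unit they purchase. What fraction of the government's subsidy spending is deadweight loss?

Pre-subsidy: 72 - (1/9)q = 50/3 + (2/15)q gives q* = 2490/11 and p* = 1546/33.
With the rebate, buyers effectively pay pb = ps − 24, where ps is the price sellers receive.
On the curves, pb = 72 - (1/9)q and ps = 50/3 + (2/15)q; the wedge ps − pb = 24 gives 50/3 + (2/15)q − (72 - (1/9)q) = 24, so q' = 3570/11.
Then pb = 72 − (1/9)·(3570/11) = 1186/33 and ps = 50/3 + (2/15)·(3570/11) = 1978/33.
ΔCS = ½(2490/11 + 3570/11)(1546/33 − 1186/33) = 363600/121; ΔPS = ½(2490/11 + 3570/11)(1978/33 − 1546/33) = 436320/121.
Government spending = 24 × 3570/11 = 85680/11.
DWL = ½ × 24 × (3570/11 − 2490/11) = 12960/11; fraction = (12960/11) / (85680/11) = 18/119.

DWL / government spending = 18/119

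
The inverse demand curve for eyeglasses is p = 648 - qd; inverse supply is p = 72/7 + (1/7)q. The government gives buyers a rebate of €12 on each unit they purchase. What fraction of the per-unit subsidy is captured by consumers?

Consumer share = 0.875

Pre-subsidy: 648 - q = 72/7 + (1/7)q gives q* = 558 and p* = 90.
With the rebate, buyers effectively pay pb = ps − 12, where ps is the price sellers receive.
On the curves, pb = 648 - q and ps = 72/7 + (1/7)q; the wedge ps − pb = 12 gives 72/7 + (1/7)q − (648 - q) = 12, so q' = 568.5.
Then pb = 648 − 1·568.5 = 79.5 and ps = 72/7 + (1/7)·568.5 = 91.5.
Buyers' price falls by p* − pb = 90 − 79.5 = 10.5; sellers' price rises by ps − p* = 91.5 − 90 = 1.5.
So consumers capture 10.5/12 = 0.875 of each unit of subsidy.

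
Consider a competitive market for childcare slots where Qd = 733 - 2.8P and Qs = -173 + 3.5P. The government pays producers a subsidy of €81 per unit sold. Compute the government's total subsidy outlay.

Government cost = €36963

Pre-subsidy: 733 - 2.8P = -173 + 3.5P gives P* = 3020/21, Q* = 991/3.
With the subsidy, sellers receive Ps = Pb + 81 for each unit, where Pb is the price buyers pay.
Supply in terms of Pb becomes Qs = -173 + 3.5(Pb + 81) = 110.5 + 3.5Pb. Setting this equal to demand: 733 - 2.8Pb = 110.5 + 3.5Pb, so Pb = 2075/21.
Sellers receive Ps = 2075/21 + 81 = 3776/21; Q' = 733 − 2.8·(2075/21) = 1369/3.
Government outlay = subsidy × quantity = 81 × 1369/3 = 36963.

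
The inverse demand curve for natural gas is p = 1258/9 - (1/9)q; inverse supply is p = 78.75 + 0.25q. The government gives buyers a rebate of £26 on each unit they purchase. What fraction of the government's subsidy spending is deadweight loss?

DWL / government spending = 36/241

Pre-subsidy: 1258/9 - (1/9)q = 78.75 + 0.25q gives q* = 169 and p* = 121.
With the rebate, buyers effectively pay pb = ps − 26, where ps is the price sellers receive.
On the curves, pb = 1258/9 - (1/9)q and ps = 78.75 + 0.25q; the wedge ps − pb = 26 gives 78.75 + 0.25q − (1258/9 - (1/9)q) = 26, so q' = 241.
Then pb = 1258/9 − (1/9)·241 = 113 and ps = 78.75 + 0.25·241 = 139.
ΔCS = ½(169 + 241)(121 − 113) = 1640; ΔPS = ½(169 + 241)(139 − 121) = 3690.
Government spending = 26 × 241 = 6266.
DWL = ½ × 26 × (241 − 169) = 936; fraction = 936 / 6266 = 36/241.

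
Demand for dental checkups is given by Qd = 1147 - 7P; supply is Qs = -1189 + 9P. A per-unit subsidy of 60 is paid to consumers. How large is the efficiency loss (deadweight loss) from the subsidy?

Pre-subsidy: 1147 - 7P = -1189 + 9P gives P* = 146, Q* = 125.
With the rebate, buyers effectively pay Pb = Ps − 60, where Ps is the price sellers receive.
Demand in terms of Ps becomes Qd = 1147 − 7(Ps − 60) = 1567 - 7Ps. Setting this equal to supply: 1567 - 7Ps = -1189 + 9Ps, so Ps = 172.25.
Buyers pay Pb = 172.25 − 60 = 112.25; Q' = -1189 + 9·172.25 = 361.25.
The subsidy expands output by 361.25 − 125 = 236.25 past the efficient level; on those units the gap between marginal cost and willingness to pay runs from 0 up to 60.
DWL = ½ × 60 × 236.25 = 7087.5.

Deadweight loss = 7087.5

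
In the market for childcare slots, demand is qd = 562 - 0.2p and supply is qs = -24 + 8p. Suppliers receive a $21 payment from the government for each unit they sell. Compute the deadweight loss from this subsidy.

Pre-subsidy: 562 - 0.2p = -24 + 8p gives p* = 2930/41, q* = 22456/41.
With the subsidy, sellers receive ps = pb + 21 for each unit, where pb is the price buyers pay.
Supply in terms of pb becomes qs = -24 + 8(pb + 21) = 144 + 8pb. Setting this equal to demand: 562 - 0.2pb = 144 + 8pb, so pb = 2090/41.
Sellers receive ps = 2090/41 + 21 = 2951/41; q' = 562 − 0.2·(2090/41) = 22624/41.
The subsidy expands output by 22624/41 − 22456/41 = 168/41 past the efficient level; on those units the gap between marginal cost and willingness to pay runs from 0 up to 21.
DWL = ½ × 21 × 168/41 = 1764/41.

Deadweight loss = 1764/41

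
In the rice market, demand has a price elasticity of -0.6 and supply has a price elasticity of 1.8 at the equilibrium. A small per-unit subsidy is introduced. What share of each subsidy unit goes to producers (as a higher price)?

Producer share = 0.25

For a small subsidy around the equilibrium, the benefit split depends on the relative slopes, which at a point are proportional to the elasticities.
Buyer share = εs/(εs + |εd|) = 1.8/(1.8 + 0.6) = 0.75; seller share = |εd|/(εs + |εd|) = 0.25.
So producers capture 0.25 of the subsidy.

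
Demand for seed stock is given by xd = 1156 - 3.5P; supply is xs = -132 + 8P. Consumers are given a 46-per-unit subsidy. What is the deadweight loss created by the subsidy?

Pre-subsidy: 1156 - 3.5P = -132 + 8P gives P* = 112, x* = 764.
With the rebate, buyers effectively pay Pb = Ps − 46, where Ps is the price sellers receive.
Demand in terms of Ps becomes xd = 1156 − 3.5(Ps − 46) = 1317 - 3.5Ps. Setting this equal to supply: 1317 - 3.5Ps = -132 + 8Ps, so Ps = 126.
Buyers pay Pb = 126 − 46 = 80; x' = -132 + 8·126 = 876.
The subsidy expands output by 876 − 764 = 112 past the efficient level; on those units the gap between marginal cost and willingness to pay runs from 0 up to 46.
DWL = ½ × 46 × 112 = 2576.

Deadweight loss = 2576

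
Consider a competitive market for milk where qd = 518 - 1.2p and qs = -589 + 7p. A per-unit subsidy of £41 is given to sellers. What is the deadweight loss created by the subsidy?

Pre-subsidy: 518 - 1.2p = -589 + 7p gives p* = 135, q* = 356.
With the subsidy, sellers receive ps = pb + 41 for each unit, where pb is the price buyers pay.
Supply in terms of pb becomes qs = -589 + 7(pb + 41) = -302 + 7pb. Setting this equal to demand: 518 - 1.2pb = -302 + 7pb, so pb = 100.
Sellers receive ps = 100 + 41 = 141; q' = 518 − 1.2·100 = 398.
The subsidy expands output by 398 − 356 = 42 past the efficient level; on those units the gap between marginal cost and willingness to pay runs from 0 up to 41.
DWL = ½ × 41 × 42 = 861.

Deadweight loss = £861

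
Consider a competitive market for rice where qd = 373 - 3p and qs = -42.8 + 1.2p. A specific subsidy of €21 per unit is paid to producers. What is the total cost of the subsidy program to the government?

Pre-subsidy: 373 - 3p = -42.8 + 1.2p gives p* = 99, q* = 76.
With the subsidy, sellers receive ps = pb + 21 for each unit, where pb is the price buyers pay.
Supply in terms of pb becomes qs = -42.8 + 1.2(pb + 21) = -17.6 + 1.2pb. Setting this equal to demand: 373 - 3pb = -17.6 + 1.2pb, so pb = 93.
Sellers receive ps = 93 + 21 = 114; q' = 373 − 3·93 = 94.
Government outlay = subsidy × quantity = 21 × 94 = 1974.

Government cost = €1974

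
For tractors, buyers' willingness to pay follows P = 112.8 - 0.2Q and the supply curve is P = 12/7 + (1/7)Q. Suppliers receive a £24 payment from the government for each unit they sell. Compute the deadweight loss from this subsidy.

Pre-subsidy: 112.8 - 0.2Q = 12/7 + (1/7)Q gives Q* = 324 and P* = 48.
With the subsidy, sellers receive Ps = Pb + 24 for each unit, where Pb is the price buyers pay.
On the curves, Pb = 112.8 - 0.2Q and Ps = 12/7 + (1/7)Q; the wedge Ps − Pb = 24 gives 12/7 + (1/7)Q − (112.8 - 0.2Q) = 24, so Q' = 394.
Then Pb = 112.8 − 0.2·394 = 34 and Ps = 12/7 + (1/7)·394 = 58.
The subsidy expands output by 394 − 324 = 70 past the efficient level; on those units the gap between marginal cost and willingness to pay runs from 0 up to 24.
DWL = ½ × 24 × 70 = 840.

Deadweight loss = £840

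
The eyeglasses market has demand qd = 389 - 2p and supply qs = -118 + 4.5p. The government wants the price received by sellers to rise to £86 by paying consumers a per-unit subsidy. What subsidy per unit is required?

At a seller price of 86, quantity supplied is -118 + 4.5·86 = 269.
Buyers absorb 269 only when they pay pb with 389 − 2·pb = 269, i.e. pb = 60.
s = ps − pb = 86 − 60 = 26.

Required subsidy s = £26 per unit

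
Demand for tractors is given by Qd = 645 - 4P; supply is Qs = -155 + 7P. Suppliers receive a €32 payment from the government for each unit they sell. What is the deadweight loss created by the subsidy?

Pre-subsidy: 645 - 4P = -155 + 7P gives P* = 800/11, Q* = 3895/11.
With the subsidy, sellers receive Ps = Pb + 32 for each unit, where Pb is the price buyers pay.
Supply in terms of Pb becomes Qs = -155 + 7(Pb + 32) = 69 + 7Pb. Setting this equal to demand: 645 - 4Pb = 69 + 7Pb, so Pb = 576/11.
Sellers receive Ps = 576/11 + 32 = 928/11; Q' = 645 − 4·(576/11) = 4791/11.
The subsidy expands output by 4791/11 − 3895/11 = 896/11 past the efficient level; on those units the gap between marginal cost and willingness to pay runs from 0 up to 32.
DWL = ½ × 32 × 896/11 = 14336/11.

Deadweight loss = 14336/11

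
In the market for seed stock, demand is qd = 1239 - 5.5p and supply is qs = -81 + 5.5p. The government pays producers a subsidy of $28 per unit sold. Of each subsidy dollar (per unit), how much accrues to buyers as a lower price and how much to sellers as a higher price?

Pre-subsidy: 1239 - 5.5p = -81 + 5.5p gives p* = 120, q* = 579.
With the subsidy, sellers receive ps = pb + 28 for each unit, where pb is the price buyers pay.
Supply in terms of pb becomes qs = -81 + 5.5(pb + 28) = 73 + 5.5pb. Setting this equal to demand: 1239 - 5.5pb = 73 + 5.5pb, so pb = 106.
Sellers receive ps = 106 + 28 = 134; q' = 1239 − 5.5·106 = 656.
Buyers' price falls by p* − pb = 120 − 106 = 14; sellers' price rises by ps − p* = 134 − 120 = 14.

Buyers gain $14 per unit; sellers gain $14 per unit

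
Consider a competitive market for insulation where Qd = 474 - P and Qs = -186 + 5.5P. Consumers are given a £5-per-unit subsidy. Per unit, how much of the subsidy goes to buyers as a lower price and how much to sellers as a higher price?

Buyers gain 55/13 per unit; sellers gain 10/13 per unit

Pre-subsidy: 474 - P = -186 + 5.5P gives P* = 1320/13, Q* = 4842/13.
With the rebate, buyers effectively pay Pb = Ps − 5, where Ps is the price sellers receive.
Demand in terms of Ps becomes Qd = 474 − 1(Ps − 5) = 479 - Ps. Setting this equal to supply: 479 - Ps = -186 + 5.5Ps, so Ps = 1330/13.
Buyers pay Pb = 1330/13 − 5 = 1265/13; Q' = -186 + 5.5·(1330/13) = 4897/13.
Buyers' price falls by P* − Pb = 1320/13 − 1265/13 = 55/13; sellers' price rises by Ps − P* = 1330/13 − 1320/13 = 10/13.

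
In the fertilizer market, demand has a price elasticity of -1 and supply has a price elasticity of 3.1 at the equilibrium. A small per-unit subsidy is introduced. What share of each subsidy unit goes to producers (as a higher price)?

Producer share = 10/41

For a small subsidy around the equilibrium, the benefit split depends on the relative slopes, which at a point are proportional to the elasticities.
Buyer share = εs/(εs + |εd|) = 3.1/(3.1 + 1) = 31/41; seller share = |εd|/(εs + |εd|) = 10/41.
So producers capture 10/41 of the subsidy.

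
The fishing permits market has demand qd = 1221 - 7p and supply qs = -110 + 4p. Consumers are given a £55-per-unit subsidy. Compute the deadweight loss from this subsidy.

Pre-subsidy: 1221 - 7p = -110 + 4p gives p* = 121, q* = 374.
With the rebate, buyers effectively pay pb = ps − 55, where ps is the price sellers receive.
Demand in terms of ps becomes qd = 1221 − 7(ps − 55) = 1606 - 7ps. Setting this equal to supply: 1606 - 7ps = -110 + 4ps, so ps = 156.
Buyers pay pb = 156 − 55 = 101; q' = -110 + 4·156 = 514.
The subsidy expands output by 514 − 374 = 140 past the efficient level; on those units the gap between marginal cost and willingness to pay runs from 0 up to 55.
DWL = ½ × 55 × 140 = 3850.

Deadweight loss = £3850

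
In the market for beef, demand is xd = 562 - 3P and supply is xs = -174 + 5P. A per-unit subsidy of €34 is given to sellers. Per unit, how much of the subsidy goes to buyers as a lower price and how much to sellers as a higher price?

Pre-subsidy: 562 - 3P = -174 + 5P gives P* = 92, x* = 286.
With the subsidy, sellers receive Ps = Pb + 34 for each unit, where Pb is the price buyers pay.
Supply in terms of Pb becomes xs = -174 + 5(Pb + 34) = -4 + 5Pb. Setting this equal to demand: 562 - 3Pb = -4 + 5Pb, so Pb = 70.75.
Sellers receive Ps = 70.75 + 34 = 104.75; x' = 562 − 3·70.75 = 349.75.
Buyers' price falls by P* − Pb = 92 − 70.75 = 21.25; sellers' price rises by Ps − P* = 104.75 − 92 = 12.75.

Buyers gain €21.25 per unit; sellers gain €12.75 per unit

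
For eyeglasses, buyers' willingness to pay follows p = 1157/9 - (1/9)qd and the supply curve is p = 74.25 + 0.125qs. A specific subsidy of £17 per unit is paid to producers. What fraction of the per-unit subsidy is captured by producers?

Pre-subsidy: 1157/9 - (1/9)q = 74.25 + 0.125q gives q* = 230 and p* = 103.
With the subsidy, sellers receive ps = pb + 17 for each unit, where pb is the price buyers pay.
On the curves, pb = 1157/9 - (1/9)q and ps = 74.25 + 0.125q; the wedge ps − pb = 17 gives 74.25 + 0.125q − (1157/9 - (1/9)q) = 17, so q' = 302.
Then pb = 1157/9 − (1/9)·302 = 95 and ps = 74.25 + 0.125·302 = 112.
Buyers' price falls by p* − pb = 103 − 95 = 8; sellers' price rises by ps − p* = 112 − 103 = 9.
So producers capture 9/17 = 9/17 of each unit of subsidy.

Producer share = 9/17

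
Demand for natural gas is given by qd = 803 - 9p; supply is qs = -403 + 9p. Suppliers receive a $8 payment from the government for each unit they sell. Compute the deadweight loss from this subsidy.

Deadweight loss = $144

Pre-subsidy: 803 - 9p = -403 + 9p gives p* = 67, q* = 200.
With the subsidy, sellers receive ps = pb + 8 for each unit, where pb is the price buyers pay.
Supply in terms of pb becomes qs = -403 + 9(pb + 8) = -331 + 9pb. Setting this equal to demand: 803 - 9pb = -331 + 9pb, so pb = 63.
Sellers receive ps = 63 + 8 = 71; q' = 803 − 9·63 = 236.
The subsidy expands output by 236 − 200 = 36 past the efficient level; on those units the gap between marginal cost and willingness to pay runs from 0 up to 8.
DWL = ½ × 8 × 36 = 144.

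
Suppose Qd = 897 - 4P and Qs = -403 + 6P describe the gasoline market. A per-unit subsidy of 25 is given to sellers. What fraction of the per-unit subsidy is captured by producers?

Producer share = 0.4

Pre-subsidy: 897 - 4P = -403 + 6P gives P* = 130, Q* = 377.
With the subsidy, sellers receive Ps = Pb + 25 for each unit, where Pb is the price buyers pay.
Supply in terms of Pb becomes Qs = -403 + 6(Pb + 25) = -253 + 6Pb. Setting this equal to demand: 897 - 4Pb = -253 + 6Pb, so Pb = 115.
Sellers receive Ps = 115 + 25 = 140; Q' = 897 − 4·115 = 437.
Buyers' price falls by P* − Pb = 130 − 115 = 15; sellers' price rises by Ps − P* = 140 − 130 = 10.
So producers capture 10/25 = 0.4 of each unit of subsidy.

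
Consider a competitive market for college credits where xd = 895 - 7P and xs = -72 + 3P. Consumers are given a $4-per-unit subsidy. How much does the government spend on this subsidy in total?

Government cost = $906

Pre-subsidy: 895 - 7P = -72 + 3P gives P* = 96.7, x* = 218.1.
With the rebate, buyers effectively pay Pb = Ps − 4, where Ps is the price sellers receive.
Demand in terms of Ps becomes xd = 895 − 7(Ps − 4) = 923 - 7Ps. Setting this equal to supply: 923 - 7Ps = -72 + 3Ps, so Ps = 99.5.
Buyers pay Pb = 99.5 − 4 = 95.5; x' = -72 + 3·99.5 = 226.5.
Government outlay = subsidy × quantity = 4 × 226.5 = 906.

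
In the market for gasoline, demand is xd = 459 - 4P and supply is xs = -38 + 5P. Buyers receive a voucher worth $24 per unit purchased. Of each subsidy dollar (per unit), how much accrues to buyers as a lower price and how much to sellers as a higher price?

Buyers gain 40/3 per unit; sellers gain 32/3 per unit

Pre-subsidy: 459 - 4P = -38 + 5P gives P* = 497/9, x* = 2143/9.
With the rebate, buyers effectively pay Pb = Ps − 24, where Ps is the price sellers receive.
Demand in terms of Ps becomes xd = 459 − 4(Ps − 24) = 555 - 4Ps. Setting this equal to supply: 555 - 4Ps = -38 + 5Ps, so Ps = 593/9.
Buyers pay Pb = 593/9 − 24 = 377/9; x' = -38 + 5·(593/9) = 2623/9.
Buyers' price falls by P* − Pb = 497/9 − 377/9 = 40/3; sellers' price rises by Ps − P* = 593/9 − 497/9 = 32/3.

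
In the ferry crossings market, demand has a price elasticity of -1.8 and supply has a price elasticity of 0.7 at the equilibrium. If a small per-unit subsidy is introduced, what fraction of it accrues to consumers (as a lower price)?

Consumer share = 0.28

For a small subsidy around the equilibrium, the benefit split depends on the relative slopes, which at a point are proportional to the elasticities.
Buyer share = εs/(εs + |εd|) = 0.7/(0.7 + 1.8) = 0.28; seller share = |εd|/(εs + |εd|) = 0.72.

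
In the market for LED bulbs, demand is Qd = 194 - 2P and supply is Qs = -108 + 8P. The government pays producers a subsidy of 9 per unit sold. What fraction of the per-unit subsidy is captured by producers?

Producer share = 0.2

Pre-subsidy: 194 - 2P = -108 + 8P gives P* = 30.2, Q* = 133.6.
With the subsidy, sellers receive Ps = Pb + 9 for each unit, where Pb is the price buyers pay.
Supply in terms of Pb becomes Qs = -108 + 8(Pb + 9) = -36 + 8Pb. Setting this equal to demand: 194 - 2Pb = -36 + 8Pb, so Pb = 23.
Sellers receive Ps = 23 + 9 = 32; Q' = 194 − 2·23 = 148.
Buyers' price falls by P* − Pb = 30.2 − 23 = 7.2; sellers' price rises by Ps − P* = 32 − 30.2 = 1.8.
So producers capture 1.8/9 = 0.2 of each unit of subsidy.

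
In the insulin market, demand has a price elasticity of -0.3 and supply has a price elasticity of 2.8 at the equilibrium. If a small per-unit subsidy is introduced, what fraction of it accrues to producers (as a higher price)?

For a small subsidy around the equilibrium, the benefit split depends on the relative slopes, which at a point are proportional to the elasticities.
Buyer share = εs/(εs + |εd|) = 2.8/(2.8 + 0.3) = 28/31; seller share = |εd|/(εs + |εd|) = 3/31.
So producers capture 3/31 of the subsidy.

Producer share = 3/31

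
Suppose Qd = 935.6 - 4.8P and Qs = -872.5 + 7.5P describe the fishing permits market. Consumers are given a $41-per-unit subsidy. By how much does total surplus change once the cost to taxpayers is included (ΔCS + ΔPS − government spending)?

Net change in total surplus = -$2460

Pre-subsidy: 935.6 - 4.8P = -872.5 + 7.5P gives P* = 147, Q* = 230.
With the rebate, buyers effectively pay Pb = Ps − 41, where Ps is the price sellers receive.
Demand in terms of Ps becomes Qd = 935.6 − 4.8(Ps − 41) = 1132.4 - 4.8Ps. Setting this equal to supply: 1132.4 - 4.8Ps = -872.5 + 7.5Ps, so Ps = 163.
Buyers pay Pb = 163 − 41 = 122; Q' = -872.5 + 7.5·163 = 350.
ΔCS = ½(230 + 350)(147 − 122) = 7250; ΔPS = ½(230 + 350)(163 − 147) = 4640.
Government spending = 41 × 350 = 14350.
Net change = 7250 + 4640 − 14350 = -2460. The loss equals the DWL triangle ½·41·120.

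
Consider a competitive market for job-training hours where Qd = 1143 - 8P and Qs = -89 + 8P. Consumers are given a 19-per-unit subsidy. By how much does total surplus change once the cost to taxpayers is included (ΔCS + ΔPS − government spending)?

Pre-subsidy: 1143 - 8P = -89 + 8P gives P* = 77, Q* = 527.
With the rebate, buyers effectively pay Pb = Ps − 19, where Ps is the price sellers receive.
Demand in terms of Ps becomes Qd = 1143 − 8(Ps − 19) = 1295 - 8Ps. Setting this equal to supply: 1295 - 8Ps = -89 + 8Ps, so Ps = 86.5.
Buyers pay Pb = 86.5 − 19 = 67.5; Q' = -89 + 8·86.5 = 603.
ΔCS = ½(527 + 603)(77 − 67.5) = 5367.5; ΔPS = ½(527 + 603)(86.5 − 77) = 5367.5.
Government spending = 19 × 603 = 11457.
Net change = 5367.5 + 5367.5 − 11457 = -722. The loss equals the DWL triangle ½·19·76.

Net change in total surplus = -722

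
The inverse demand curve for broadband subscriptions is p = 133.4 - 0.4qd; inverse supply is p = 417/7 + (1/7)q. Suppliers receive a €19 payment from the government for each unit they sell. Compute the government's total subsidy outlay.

Government cost = €3249

Pre-subsidy: 133.4 - 0.4q = 417/7 + (1/7)q gives q* = 136 and p* = 79.
With the subsidy, sellers receive ps = pb + 19 for each unit, where pb is the price buyers pay.
On the curves, pb = 133.4 - 0.4q and ps = 417/7 + (1/7)q; the wedge ps − pb = 19 gives 417/7 + (1/7)q − (133.4 - 0.4q) = 19, so q' = 171.
Then pb = 133.4 − 0.4·171 = 65 and ps = 417/7 + (1/7)·171 = 84.
Government outlay = subsidy × quantity = 19 × 171 = 3249.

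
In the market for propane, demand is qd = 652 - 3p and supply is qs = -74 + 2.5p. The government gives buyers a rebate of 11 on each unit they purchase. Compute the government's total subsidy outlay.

Pre-subsidy: 652 - 3p = -74 + 2.5p gives p* = 132, q* = 256.
With the rebate, buyers effectively pay pb = ps − 11, where ps is the price sellers receive.
Demand in terms of ps becomes qd = 652 − 3(ps − 11) = 685 - 3ps. Setting this equal to supply: 685 - 3ps = -74 + 2.5ps, so ps = 138.
Buyers pay pb = 138 − 11 = 127; q' = -74 + 2.5·138 = 271.
Government outlay = subsidy × quantity = 11 × 271 = 2981.

Government cost = 2981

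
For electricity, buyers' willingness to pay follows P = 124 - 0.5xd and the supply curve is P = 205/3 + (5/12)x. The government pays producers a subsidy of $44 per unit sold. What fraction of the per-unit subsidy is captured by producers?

Producer share = 5/11

Pre-subsidy: 124 - 0.5x = 205/3 + (5/12)x gives x* = 668/11 and P* = 1030/11.
With the subsidy, sellers receive Ps = Pb + 44 for each unit, where Pb is the price buyers pay.
On the curves, Pb = 124 - 0.5x and Ps = 205/3 + (5/12)x; the wedge Ps − Pb = 44 gives 205/3 + (5/12)x − (124 - 0.5x) = 44, so x' = 1196/11.
Then Pb = 124 − 0.5·(1196/11) = 766/11 and Ps = 205/3 + (5/12)·(1196/11) = 1250/11.
Buyers' price falls by P* − Pb = 1030/11 − 766/11 = 24; sellers' price rises by Ps − P* = 1250/11 − 1030/11 = 20.
So producers capture 20/44 = 5/11 of each unit of subsidy.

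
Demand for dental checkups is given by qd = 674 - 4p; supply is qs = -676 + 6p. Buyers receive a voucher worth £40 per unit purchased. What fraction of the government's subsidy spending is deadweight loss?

DWL / government spending = 24/115

Pre-subsidy: 674 - 4p = -676 + 6p gives p* = 135, q* = 134.
With the rebate, buyers effectively pay pb = ps − 40, where ps is the price sellers receive.
Demand in terms of ps becomes qd = 674 − 4(ps − 40) = 834 - 4ps. Setting this equal to supply: 834 - 4ps = -676 + 6ps, so ps = 151.
Buyers pay pb = 151 − 40 = 111; q' = -676 + 6·151 = 230.
ΔCS = ½(134 + 230)(135 − 111) = 4368; ΔPS = ½(134 + 230)(151 − 135) = 2912.
Government spending = 40 × 230 = 9200.
DWL = ½ × 40 × (230 − 134) = 1920; fraction = 1920 / 9200 = 24/115.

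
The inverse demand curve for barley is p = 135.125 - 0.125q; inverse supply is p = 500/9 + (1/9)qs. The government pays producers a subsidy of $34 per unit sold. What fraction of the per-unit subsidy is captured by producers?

Producer share = 8/17

Pre-subsidy: 135.125 - 0.125q = 500/9 + (1/9)q gives q* = 337 and p* = 93.
With the subsidy, sellers receive ps = pb + 34 for each unit, where pb is the price buyers pay.
On the curves, pb = 135.125 - 0.125q and ps = 500/9 + (1/9)q; the wedge ps − pb = 34 gives 500/9 + (1/9)q − (135.125 - 0.125q) = 34, so q' = 481.
Then pb = 135.125 − 0.125·481 = 75 and ps = 500/9 + (1/9)·481 = 109.
Buyers' price falls by p* − pb = 93 − 75 = 18; sellers' price rises by ps − p* = 109 − 93 = 16.
So producers capture 16/34 = 8/17 of each unit of subsidy.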